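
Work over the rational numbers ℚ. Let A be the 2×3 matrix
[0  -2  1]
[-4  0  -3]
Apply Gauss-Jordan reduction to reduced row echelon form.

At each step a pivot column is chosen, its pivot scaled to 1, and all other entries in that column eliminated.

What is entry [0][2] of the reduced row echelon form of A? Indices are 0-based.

M[0][2] = 3/4

pivot(0,0): swap R0↔R1
pivot(0,0)=-4: scale R0 → (1, 0, 3/4)
pivot(1,1)=-2: scale R1 → (0, 1, -1/2)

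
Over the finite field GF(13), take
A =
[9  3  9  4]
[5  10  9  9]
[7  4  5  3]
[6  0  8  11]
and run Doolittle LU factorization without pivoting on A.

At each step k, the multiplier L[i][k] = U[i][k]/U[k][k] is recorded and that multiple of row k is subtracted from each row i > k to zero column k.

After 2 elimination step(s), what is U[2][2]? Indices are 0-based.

[col 0] pivot 9
  R1 -= 2*R0 → (0, 4, 4, 1)  (L[1][0] := 2)
  R2 -= 8*R0 → (0, 6, 11, 10)  (L[2][0] := 8)
  R3 -= 5*R0 → (0, 11, 2, 4)  (L[3][0] := 5)
[col 1] pivot 4
  R2 -= 8*R1 → (0, 0, 5, 2)  (L[2][1] := 8)
  R3 -= 6*R1 → (0, 0, 4, 11)  (L[3][1] := 6)

U[2][2] = 5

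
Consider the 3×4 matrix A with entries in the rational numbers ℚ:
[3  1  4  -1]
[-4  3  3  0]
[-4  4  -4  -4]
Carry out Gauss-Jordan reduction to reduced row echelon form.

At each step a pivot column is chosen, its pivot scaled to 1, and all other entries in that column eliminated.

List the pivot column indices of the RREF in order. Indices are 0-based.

pivot(0,0)=3: scale R0 → (1, 1/3, 4/3, -1/3)
  clear (1,0): R1 −= (-4)R0 → (0, 13/3, 25/3, -4/3)
  clear (2,0): R2 −= (-4)R0 → (0, 16/3, 4/3, -16/3)
pivot(1,1)=13/3: scale R1 → (0, 1, 25/13, -4/13)
  clear (0,1): R0 −= (1/3)R1 → (1, 0, 9/13, -3/13)
  clear (2,1): R2 −= (16/3)R1 → (0, 0, -116/13, -48/13)
pivot(2,2)=-116/13: scale R2 → (0, 0, 1, 12/29)
  clear (0,2): R0 −= (9/13)R2 → (1, 0, 0, -15/29)
  clear (1,2): R1 −= (25/13)R2 → (0, 1, 0, -32/29)

pivot columns: 0, 1, 2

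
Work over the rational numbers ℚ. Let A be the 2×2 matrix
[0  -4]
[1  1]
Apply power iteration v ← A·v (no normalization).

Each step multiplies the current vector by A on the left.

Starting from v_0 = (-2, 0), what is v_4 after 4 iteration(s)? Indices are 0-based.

v_0 = (-2, 0).
v_1 = A·v_0 = (0, -2).
v_2 = A·v_1 = (8, -2).
v_3 = A·v_2 = (8, 6).
v_4 = A·v_3 = (-24, 14).

v_4 = (-24, 14)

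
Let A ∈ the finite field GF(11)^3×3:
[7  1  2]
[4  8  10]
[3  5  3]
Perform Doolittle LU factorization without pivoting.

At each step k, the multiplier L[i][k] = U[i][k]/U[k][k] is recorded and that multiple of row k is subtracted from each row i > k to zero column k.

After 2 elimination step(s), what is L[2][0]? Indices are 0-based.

L[2][0] = 2

[col 0] pivot 7
  R1 -= 10*R0 → (0, 9, 1)  (L[1][0] := 10)
  R2 -= 2*R0 → (0, 3, 10)  (L[2][0] := 2)
[col 1] pivot 9
  R2 -= 4*R1 → (0, 0, 6)  (L[2][1] := 4)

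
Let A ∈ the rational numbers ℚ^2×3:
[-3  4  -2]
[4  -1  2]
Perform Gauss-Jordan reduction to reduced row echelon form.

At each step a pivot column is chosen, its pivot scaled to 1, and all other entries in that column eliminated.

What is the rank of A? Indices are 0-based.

rank = 2

pivot(0,0)=-3: scale R0 → (1, -4/3, 2/3)
  clear (1,0): R1 −= (4)R0 → (0, 13/3, -2/3)
pivot(1,1)=13/3: scale R1 → (0, 1, -2/13)
  clear (0,1): R0 −= (-4/3)R1 → (1, 0, 6/13)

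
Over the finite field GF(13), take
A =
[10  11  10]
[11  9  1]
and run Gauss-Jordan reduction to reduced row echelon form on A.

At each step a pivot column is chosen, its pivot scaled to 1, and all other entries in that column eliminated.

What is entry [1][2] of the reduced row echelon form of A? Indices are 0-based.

M[1][2] = 7

pivot(0,0)=10: scale R0 → (1, 5, 1)
  clear (1,0): R1 −= (11)R0 → (0, 6, 3)
pivot(1,1)=6: scale R1 → (0, 1, 7)
  clear (0,1): R0 −= (5)R1 → (1, 0, 5)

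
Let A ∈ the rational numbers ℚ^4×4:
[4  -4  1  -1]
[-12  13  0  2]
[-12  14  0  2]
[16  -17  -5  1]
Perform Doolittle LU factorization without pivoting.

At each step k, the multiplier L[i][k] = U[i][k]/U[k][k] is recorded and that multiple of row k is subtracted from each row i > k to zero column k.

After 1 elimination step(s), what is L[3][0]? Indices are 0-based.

L[3][0] = 4

[col 0] pivot 4
  R1 -= -3*R0 → (0, 1, 3, -1)  (L[1][0] := -3)
  R2 -= -3*R0 → (0, 2, 3, -1)  (L[2][0] := -3)
  R3 -= 4*R0 → (0, -1, -9, 5)  (L[3][0] := 4)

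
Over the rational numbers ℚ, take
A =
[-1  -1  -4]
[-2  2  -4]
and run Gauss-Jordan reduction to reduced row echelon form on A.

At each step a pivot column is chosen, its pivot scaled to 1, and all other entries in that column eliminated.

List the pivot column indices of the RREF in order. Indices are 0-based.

pivot columns: 0, 1

pivot(0,0)=-1: scale R0 → (1, 1, 4)
  clear (1,0): R1 −= (-2)R0 → (0, 4, 4)
pivot(1,1)=4: scale R1 → (0, 1, 1)
  clear (0,1): R0 −= (1)R1 → (1, 0, 3)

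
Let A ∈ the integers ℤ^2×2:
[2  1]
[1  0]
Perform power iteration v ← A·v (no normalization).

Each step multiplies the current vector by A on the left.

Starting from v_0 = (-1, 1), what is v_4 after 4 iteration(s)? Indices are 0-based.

v_0 = (-1, 1).
v_1 = A·v_0 = (-1, -1).
v_2 = A·v_1 = (-3, -1).
v_3 = A·v_2 = (-7, -3).
v_4 = A·v_3 = (-17, -7).

v_4 = (-17, -7)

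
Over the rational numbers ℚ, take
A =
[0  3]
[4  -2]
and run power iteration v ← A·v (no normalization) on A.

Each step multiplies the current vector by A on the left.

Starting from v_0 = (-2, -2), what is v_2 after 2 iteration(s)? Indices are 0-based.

v_2 = (-12, -16)

v_0 = (-2, -2).
v_1 = A·v_0 = (-6, -4).
v_2 = A·v_1 = (-12, -16).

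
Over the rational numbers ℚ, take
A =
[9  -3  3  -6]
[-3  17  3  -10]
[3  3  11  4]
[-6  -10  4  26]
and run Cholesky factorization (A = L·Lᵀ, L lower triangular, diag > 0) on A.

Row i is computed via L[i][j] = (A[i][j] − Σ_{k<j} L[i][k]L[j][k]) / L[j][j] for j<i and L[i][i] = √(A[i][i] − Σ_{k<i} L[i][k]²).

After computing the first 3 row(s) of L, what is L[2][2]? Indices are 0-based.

L[2][2] = 3

Step 1: L[0][0] = √(9) = 3.
  L[1][0] = (-3) / L[0][0] = -1.
Step 2: L[1][1] = √(16) = 4.
  L[2][0] = (3) / L[0][0] = 1.
  L[2][1] = (4) / L[1][1] = 1.
Step 3: L[2][2] = √(9) = 3.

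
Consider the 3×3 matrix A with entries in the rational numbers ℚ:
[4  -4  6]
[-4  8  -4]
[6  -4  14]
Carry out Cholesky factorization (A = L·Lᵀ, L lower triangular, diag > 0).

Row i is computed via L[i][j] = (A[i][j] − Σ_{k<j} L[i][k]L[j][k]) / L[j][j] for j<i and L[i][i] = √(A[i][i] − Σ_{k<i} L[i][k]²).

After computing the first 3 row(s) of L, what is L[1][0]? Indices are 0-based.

Step 1: L[0][0] = √(4) = 2.
  L[1][0] = (-4) / L[0][0] = -2.
Step 2: L[1][1] = √(4) = 2.
  L[2][0] = (6) / L[0][0] = 3.
  L[2][1] = (2) / L[1][1] = 1.
Step 3: L[2][2] = √(4) = 2.

L[1][0] = -2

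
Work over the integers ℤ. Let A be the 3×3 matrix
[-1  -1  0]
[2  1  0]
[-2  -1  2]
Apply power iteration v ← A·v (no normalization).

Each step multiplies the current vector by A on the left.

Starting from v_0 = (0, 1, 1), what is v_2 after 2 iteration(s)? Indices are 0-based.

v_2 = (0, -1, 3)

v_0 = (0, 1, 1).
v_1 = A·v_0 = (-1, 1, 1).
v_2 = A·v_1 = (0, -1, 3).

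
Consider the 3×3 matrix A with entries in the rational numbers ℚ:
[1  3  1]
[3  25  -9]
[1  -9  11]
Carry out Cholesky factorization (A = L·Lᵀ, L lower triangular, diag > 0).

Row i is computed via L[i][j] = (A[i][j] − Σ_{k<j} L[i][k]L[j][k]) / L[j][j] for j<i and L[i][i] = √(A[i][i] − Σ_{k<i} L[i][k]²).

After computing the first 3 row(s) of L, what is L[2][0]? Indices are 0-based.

Step 1: L[0][0] = √(1) = 1.
  L[1][0] = (3) / L[0][0] = 3.
Step 2: L[1][1] = √(16) = 4.
  L[2][0] = (1) / L[0][0] = 1.
  L[2][1] = (-12) / L[1][1] = -3.
Step 3: L[2][2] = √(1) = 1.

L[2][0] = 1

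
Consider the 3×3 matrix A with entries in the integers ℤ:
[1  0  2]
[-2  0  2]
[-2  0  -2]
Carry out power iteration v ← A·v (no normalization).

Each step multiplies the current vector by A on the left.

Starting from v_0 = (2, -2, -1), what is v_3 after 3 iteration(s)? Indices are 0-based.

v_3 = (4, 16, 0)

v_0 = (2, -2, -1).
v_1 = A·v_0 = (0, -6, -2).
v_2 = A·v_1 = (-4, -4, 4).
v_3 = A·v_2 = (4, 16, 0).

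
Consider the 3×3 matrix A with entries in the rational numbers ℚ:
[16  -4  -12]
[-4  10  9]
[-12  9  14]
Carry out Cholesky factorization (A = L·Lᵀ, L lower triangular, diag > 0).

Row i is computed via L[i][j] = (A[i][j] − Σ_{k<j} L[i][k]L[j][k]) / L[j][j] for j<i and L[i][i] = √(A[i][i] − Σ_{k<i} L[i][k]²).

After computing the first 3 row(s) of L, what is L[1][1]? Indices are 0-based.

L[1][1] = 3

Step 1: L[0][0] = √(16) = 4.
  L[1][0] = (-4) / L[0][0] = -1.
Step 2: L[1][1] = √(9) = 3.
  L[2][0] = (-12) / L[0][0] = -3.
  L[2][1] = (6) / L[1][1] = 2.
Step 3: L[2][2] = √(1) = 1.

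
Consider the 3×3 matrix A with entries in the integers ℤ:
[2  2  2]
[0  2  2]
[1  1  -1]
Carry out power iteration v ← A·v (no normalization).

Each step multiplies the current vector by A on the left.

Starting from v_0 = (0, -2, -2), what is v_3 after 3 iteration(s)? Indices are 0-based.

v_3 = (-128, -64, -32)

v_0 = (0, -2, -2).
v_1 = A·v_0 = (-8, -8, 0).
v_2 = A·v_1 = (-32, -16, -16).
v_3 = A·v_2 = (-128, -64, -32).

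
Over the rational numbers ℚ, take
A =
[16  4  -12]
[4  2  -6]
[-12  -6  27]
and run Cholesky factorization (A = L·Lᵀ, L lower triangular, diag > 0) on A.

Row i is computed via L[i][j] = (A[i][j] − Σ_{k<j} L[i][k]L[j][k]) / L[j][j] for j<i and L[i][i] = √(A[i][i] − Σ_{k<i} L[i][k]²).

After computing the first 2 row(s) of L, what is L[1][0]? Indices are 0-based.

L[1][0] = 1

Step 1: L[0][0] = √(16) = 4.
  L[1][0] = (4) / L[0][0] = 1.
Step 2: L[1][1] = √(1) = 1.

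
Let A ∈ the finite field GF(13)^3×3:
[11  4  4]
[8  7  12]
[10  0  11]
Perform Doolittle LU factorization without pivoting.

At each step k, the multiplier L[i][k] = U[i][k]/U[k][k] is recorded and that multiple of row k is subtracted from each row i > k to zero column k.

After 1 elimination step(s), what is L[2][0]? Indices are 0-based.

L[2][0] = 8

Step 1: pivot at (0,0) is 11.
  row1 ← row1 − (9)·row0  ⇒  L[1][0]=9, U row1=(0, 10, 2)
  row2 ← row2 − (8)·row0  ⇒  L[2][0]=8, U row2=(0, 7, 5)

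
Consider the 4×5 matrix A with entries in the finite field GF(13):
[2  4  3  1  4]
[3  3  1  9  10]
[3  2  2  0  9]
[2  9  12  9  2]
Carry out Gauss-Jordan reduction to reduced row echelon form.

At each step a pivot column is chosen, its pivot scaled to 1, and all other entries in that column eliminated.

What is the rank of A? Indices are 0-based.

rank = 4

step 1: normalize row 0 (÷2) = (1, 2, 8, 7, 2)
  row 1: subtract 3×row0 = (0, 10, 3, 1, 4)
  row 2: subtract 3×row0 = (0, 9, 4, 5, 3)
  row 3: subtract 2×row0 = (0, 5, 9, 8, 11)
step 2: normalize row 1 (÷10) = (0, 1, 12, 4, 3)
  row 0: subtract 2×row1 = (1, 0, 10, 12, 9)
  row 2: subtract 9×row1 = (0, 0, 0, 8, 2)
  row 3: subtract 5×row1 = (0, 0, 1, 1, 9)
step 3: exchange rows 2,3
step 3: normalize row 2 (÷1) = (0, 0, 1, 1, 9)
  row 0: subtract 10×row2 = (1, 0, 0, 2, 10)
  row 1: subtract 12×row2 = (0, 1, 0, 5, 12)
step 4: normalize row 3 (÷8) = (0, 0, 0, 1, 10)
  row 0: subtract 2×row3 = (1, 0, 0, 0, 3)
  row 1: subtract 5×row3 = (0, 1, 0, 0, 1)
  row 2: subtract 1×row3 = (0, 0, 1, 0, 12)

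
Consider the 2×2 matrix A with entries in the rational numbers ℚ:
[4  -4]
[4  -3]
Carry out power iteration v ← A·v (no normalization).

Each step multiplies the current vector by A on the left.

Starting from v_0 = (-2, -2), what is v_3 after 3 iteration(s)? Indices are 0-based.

v_3 = (8, 14)

v_0 = (-2, -2).
v_1 = A·v_0 = (0, -2).
v_2 = A·v_1 = (8, 6).
v_3 = A·v_2 = (8, 14).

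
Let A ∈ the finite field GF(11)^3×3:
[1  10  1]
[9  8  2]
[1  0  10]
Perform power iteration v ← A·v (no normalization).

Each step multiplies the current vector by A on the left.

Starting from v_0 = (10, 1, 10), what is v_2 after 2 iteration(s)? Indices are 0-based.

v_0 = (10, 1, 10).
v_1 = A·v_0 = (8, 8, 0).
v_2 = A·v_1 = (0, 4, 8).

v_2 = (0, 4, 8)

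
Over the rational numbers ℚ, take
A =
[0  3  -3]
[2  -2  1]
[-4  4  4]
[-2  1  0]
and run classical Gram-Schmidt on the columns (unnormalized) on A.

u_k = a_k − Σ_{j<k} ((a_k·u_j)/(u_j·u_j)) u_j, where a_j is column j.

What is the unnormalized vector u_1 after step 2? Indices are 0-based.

u_1 = (3, -1/6, 1/3, -5/6)

Step 1: u_0 = a_0 = (0, 2, -4, -2).
Step 2: u_1 = a_1 − (-11/12)·u_0 = (3, -1/6, 1/3, -5/6).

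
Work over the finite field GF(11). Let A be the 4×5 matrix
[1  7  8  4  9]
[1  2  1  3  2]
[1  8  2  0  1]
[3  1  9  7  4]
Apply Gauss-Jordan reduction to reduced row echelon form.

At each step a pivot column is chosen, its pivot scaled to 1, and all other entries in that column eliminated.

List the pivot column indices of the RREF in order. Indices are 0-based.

pivot columns: 0, 1, 2, 3

step 1: normalize row 0 (÷1) = (1, 7, 8, 4, 9)
  row 1: subtract 1×row0 = (0, 6, 4, 10, 4)
  row 2: subtract 1×row0 = (0, 1, 5, 7, 3)
  row 3: subtract 3×row0 = (0, 2, 7, 6, 10)
step 2: normalize row 1 (÷6) = (0, 1, 8, 9, 8)
  row 0: subtract 7×row1 = (1, 0, 7, 7, 8)
  row 2: subtract 1×row1 = (0, 0, 8, 9, 6)
  row 3: subtract 2×row1 = (0, 0, 2, 10, 5)
step 3: normalize row 2 (÷8) = (0, 0, 1, 8, 9)
  row 0: subtract 7×row2 = (1, 0, 0, 6, 0)
  row 1: subtract 8×row2 = (0, 1, 0, 0, 2)
  row 3: subtract 2×row2 = (0, 0, 0, 5, 9)
step 4: normalize row 3 (÷5) = (0, 0, 0, 1, 4)
  row 0: subtract 6×row3 = (1, 0, 0, 0, 9)
  row 2: subtract 8×row3 = (0, 0, 1, 0, 10)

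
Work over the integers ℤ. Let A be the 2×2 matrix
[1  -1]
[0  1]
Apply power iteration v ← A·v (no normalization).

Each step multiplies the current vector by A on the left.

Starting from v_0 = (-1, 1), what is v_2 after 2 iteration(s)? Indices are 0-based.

v_2 = (-3, 1)

v_0 = (-1, 1).
v_1 = A·v_0 = (-2, 1).
v_2 = A·v_1 = (-3, 1).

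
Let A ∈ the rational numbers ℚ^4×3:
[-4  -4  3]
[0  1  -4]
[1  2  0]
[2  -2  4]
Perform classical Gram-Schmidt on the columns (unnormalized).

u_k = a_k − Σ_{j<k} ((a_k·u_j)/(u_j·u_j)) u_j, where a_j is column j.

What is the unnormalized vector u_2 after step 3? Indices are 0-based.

Step 1: u_0 = a_0 = (-4, 0, 1, 2).
Step 2: u_1 = a_1 − (2/3)·u_0 = (-4/3, 1, 4/3, -10/3).
Step 3: u_2 = a_2 − (-4/21)·u_0 − (-64/47)·u_1 = (139/329, -124/47, 660/329, -52/329).

u_2 = (139/329, -124/47, 660/329, -52/329)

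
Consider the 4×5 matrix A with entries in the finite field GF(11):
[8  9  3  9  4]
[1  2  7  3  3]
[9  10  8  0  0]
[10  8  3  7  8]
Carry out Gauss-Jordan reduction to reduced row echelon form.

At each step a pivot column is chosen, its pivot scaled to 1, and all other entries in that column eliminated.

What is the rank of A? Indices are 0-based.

rank = 4

pivot(0,0)=8: scale R0 → (1, 8, 10, 8, 6)
  clear (1,0): R1 −= (1)R0 → (0, 5, 8, 6, 8)
  clear (2,0): R2 −= (9)R0 → (0, 4, 6, 5, 1)
  clear (3,0): R3 −= (10)R0 → (0, 5, 2, 4, 3)
pivot(1,1)=5: scale R1 → (0, 1, 6, 10, 6)
  clear (0,1): R0 −= (8)R1 → (1, 0, 6, 5, 2)
  clear (2,1): R2 −= (4)R1 → (0, 0, 4, 9, 10)
  clear (3,1): R3 −= (5)R1 → (0, 0, 5, 9, 6)
pivot(2,2)=4: scale R2 → (0, 0, 1, 5, 8)
  clear (0,2): R0 −= (6)R2 → (1, 0, 0, 8, 9)
  clear (1,2): R1 −= (6)R2 → (0, 1, 0, 2, 2)
  clear (3,2): R3 −= (5)R2 → (0, 0, 0, 6, 10)
pivot(3,3)=6: scale R3 → (0, 0, 0, 1, 9)
  clear (0,3): R0 −= (8)R3 → (1, 0, 0, 0, 3)
  clear (1,3): R1 −= (2)R3 → (0, 1, 0, 0, 6)
  clear (2,3): R2 −= (5)R3 → (0, 0, 1, 0, 7)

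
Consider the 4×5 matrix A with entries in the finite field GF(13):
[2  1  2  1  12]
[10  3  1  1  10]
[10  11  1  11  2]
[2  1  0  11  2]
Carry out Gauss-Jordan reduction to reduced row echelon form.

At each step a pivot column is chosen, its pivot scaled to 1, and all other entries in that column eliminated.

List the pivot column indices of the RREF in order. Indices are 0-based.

pivot columns: 0, 1, 2, 3

[1] R0 /= 2  ⇒  (1, 7, 1, 7, 6)
     R1 -= 10·R0  ⇒  (0, 11, 4, 9, 2)
     R2 -= 10·R0  ⇒  (0, 6, 4, 6, 7)
     R3 -= 2·R0  ⇒  (0, 0, 11, 10, 3)
[2] R1 /= 11  ⇒  (0, 1, 11, 2, 12)
     R0 -= 7·R1  ⇒  (1, 0, 2, 6, 0)
     R2 -= 6·R1  ⇒  (0, 0, 3, 7, 0)
[3] R2 /= 3  ⇒  (0, 0, 1, 11, 0)
     R0 -= 2·R2  ⇒  (1, 0, 0, 10, 0)
     R1 -= 11·R2  ⇒  (0, 1, 0, 11, 12)
     R3 -= 11·R2  ⇒  (0, 0, 0, 6, 3)
[4] R3 /= 6  ⇒  (0, 0, 0, 1, 7)
     R0 -= 10·R3  ⇒  (1, 0, 0, 0, 8)
     R1 -= 11·R3  ⇒  (0, 1, 0, 0, 0)
     R2 -= 11·R3  ⇒  (0, 0, 1, 0, 1)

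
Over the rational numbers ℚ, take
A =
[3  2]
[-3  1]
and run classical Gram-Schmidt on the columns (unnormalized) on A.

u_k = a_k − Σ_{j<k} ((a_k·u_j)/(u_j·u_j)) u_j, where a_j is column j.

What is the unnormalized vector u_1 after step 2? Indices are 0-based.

u_1 = (3/2, 3/2)

Step 1: u_0 = a_0 = (3, -3).
Step 2: u_1 = a_1 − (1/6)·u_0 = (3/2, 3/2).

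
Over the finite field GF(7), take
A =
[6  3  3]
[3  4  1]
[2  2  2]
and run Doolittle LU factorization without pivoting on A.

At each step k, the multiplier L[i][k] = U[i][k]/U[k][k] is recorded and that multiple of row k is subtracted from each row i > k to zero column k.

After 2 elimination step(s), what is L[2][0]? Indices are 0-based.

L[2][0] = 5

k=0: U[0][0]=6
  eliminate (1,0): mult=4, new row 1: (0, 6, 3); set L[1][0]=4
  eliminate (2,0): mult=5, new row 2: (0, 1, 1); set L[2][0]=5
k=1: U[1][1]=6
  eliminate (2,1): mult=6, new row 2: (0, 0, 4); set L[2][1]=6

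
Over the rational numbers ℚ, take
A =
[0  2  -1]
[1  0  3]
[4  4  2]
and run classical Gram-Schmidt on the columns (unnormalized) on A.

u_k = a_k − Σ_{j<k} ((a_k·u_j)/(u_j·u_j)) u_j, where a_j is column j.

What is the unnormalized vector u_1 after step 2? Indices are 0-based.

u_1 = (2, -16/17, 4/17)

Step 1: u_0 = a_0 = (0, 1, 4).
Step 2: u_1 = a_1 − (16/17)·u_0 = (2, -16/17, 4/17).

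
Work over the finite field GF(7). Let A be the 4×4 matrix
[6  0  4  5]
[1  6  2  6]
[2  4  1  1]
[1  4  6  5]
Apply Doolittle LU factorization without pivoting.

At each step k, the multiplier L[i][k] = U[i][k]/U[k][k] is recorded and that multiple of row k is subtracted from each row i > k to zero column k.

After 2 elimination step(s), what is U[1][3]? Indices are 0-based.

U[1][3] = 4

k=0: U[0][0]=6
  eliminate (1,0): mult=6, new row 1: (0, 6, 6, 4); set L[1][0]=6
  eliminate (2,0): mult=5, new row 2: (0, 4, 2, 4); set L[2][0]=5
  eliminate (3,0): mult=6, new row 3: (0, 4, 3, 3); set L[3][0]=6
k=1: U[1][1]=6
  eliminate (2,1): mult=3, new row 2: (0, 0, 5, 6); set L[2][1]=3
  eliminate (3,1): mult=3, new row 3: (0, 0, 6, 5); set L[3][1]=3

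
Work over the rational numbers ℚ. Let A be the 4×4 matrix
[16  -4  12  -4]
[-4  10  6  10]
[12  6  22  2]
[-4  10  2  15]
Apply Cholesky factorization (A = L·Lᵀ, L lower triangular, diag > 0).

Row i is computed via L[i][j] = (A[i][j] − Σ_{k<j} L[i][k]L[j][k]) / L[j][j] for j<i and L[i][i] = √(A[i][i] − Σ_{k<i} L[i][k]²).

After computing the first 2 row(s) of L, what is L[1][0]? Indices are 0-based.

L[1][0] = -1

Step 1: L[0][0] = √(16) = 4.
  L[1][0] = (-4) / L[0][0] = -1.
Step 2: L[1][1] = √(9) = 3.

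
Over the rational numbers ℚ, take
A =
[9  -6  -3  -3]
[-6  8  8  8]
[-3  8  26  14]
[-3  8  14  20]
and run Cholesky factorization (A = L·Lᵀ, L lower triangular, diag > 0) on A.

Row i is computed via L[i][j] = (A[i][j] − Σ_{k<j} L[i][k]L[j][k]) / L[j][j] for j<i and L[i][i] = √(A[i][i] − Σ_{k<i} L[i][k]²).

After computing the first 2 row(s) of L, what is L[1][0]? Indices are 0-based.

L[1][0] = -2

Step 1: L[0][0] = √(9) = 3.
  L[1][0] = (-6) / L[0][0] = -2.
Step 2: L[1][1] = √(4) = 2.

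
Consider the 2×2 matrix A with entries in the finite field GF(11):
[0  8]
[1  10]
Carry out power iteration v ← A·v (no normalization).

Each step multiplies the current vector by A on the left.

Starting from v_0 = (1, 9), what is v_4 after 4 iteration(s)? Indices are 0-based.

v_4 = (3, 3)

v_0 = (1, 9).
v_1 = A·v_0 = (6, 3).
v_2 = A·v_1 = (2, 3).
v_3 = A·v_2 = (2, 10).
v_4 = A·v_3 = (3, 3).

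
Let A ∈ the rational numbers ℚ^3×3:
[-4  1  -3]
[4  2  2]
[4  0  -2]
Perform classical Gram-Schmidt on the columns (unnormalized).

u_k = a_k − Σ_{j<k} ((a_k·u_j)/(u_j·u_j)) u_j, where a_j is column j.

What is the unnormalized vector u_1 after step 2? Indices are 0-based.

u_1 = (4/3, 5/3, -1/3)

Step 1: u_0 = a_0 = (-4, 4, 4).
Step 2: u_1 = a_1 − (1/12)·u_0 = (4/3, 5/3, -1/3).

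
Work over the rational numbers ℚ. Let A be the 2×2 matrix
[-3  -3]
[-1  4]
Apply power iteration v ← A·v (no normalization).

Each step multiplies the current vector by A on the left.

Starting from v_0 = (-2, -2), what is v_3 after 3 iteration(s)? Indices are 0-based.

v_3 = (162, -126)

v_0 = (-2, -2).
v_1 = A·v_0 = (12, -6).
v_2 = A·v_1 = (-18, -36).
v_3 = A·v_2 = (162, -126).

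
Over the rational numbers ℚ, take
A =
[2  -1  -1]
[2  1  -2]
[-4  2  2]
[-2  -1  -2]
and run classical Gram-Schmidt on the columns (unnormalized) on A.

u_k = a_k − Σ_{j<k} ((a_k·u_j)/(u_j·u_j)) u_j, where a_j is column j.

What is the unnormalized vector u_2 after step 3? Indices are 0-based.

u_2 = (0, -2, 0, -2)

Step 1: u_0 = a_0 = (2, 2, -4, -2).
Step 2: u_1 = a_1 − (-3/14)·u_0 = (-4/7, 10/7, 8/7, -10/7).
Step 3: u_2 = a_2 − (-5/14)·u_0 − (1/2)·u_1 = (0, -2, 0, -2).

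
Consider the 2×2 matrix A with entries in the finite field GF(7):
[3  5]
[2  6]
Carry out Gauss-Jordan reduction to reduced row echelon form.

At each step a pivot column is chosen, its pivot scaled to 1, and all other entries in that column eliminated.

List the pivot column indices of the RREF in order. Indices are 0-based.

pivot columns: 0, 1

pivot(0,0)=3: scale R0 → (1, 4)
  clear (1,0): R1 −= (2)R0 → (0, 5)
pivot(1,1)=5: scale R1 → (0, 1)
  clear (0,1): R0 −= (4)R1 → (1, 0)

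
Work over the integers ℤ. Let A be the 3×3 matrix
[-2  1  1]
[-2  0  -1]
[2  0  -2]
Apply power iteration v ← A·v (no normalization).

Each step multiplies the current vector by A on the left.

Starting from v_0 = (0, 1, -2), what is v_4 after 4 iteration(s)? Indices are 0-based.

v_0 = (0, 1, -2).
v_1 = A·v_0 = (-1, 2, 4).
v_2 = A·v_1 = (8, -2, -10).
v_3 = A·v_2 = (-28, -6, 36).
v_4 = A·v_3 = (86, 20, -128).

v_4 = (86, 20, -128)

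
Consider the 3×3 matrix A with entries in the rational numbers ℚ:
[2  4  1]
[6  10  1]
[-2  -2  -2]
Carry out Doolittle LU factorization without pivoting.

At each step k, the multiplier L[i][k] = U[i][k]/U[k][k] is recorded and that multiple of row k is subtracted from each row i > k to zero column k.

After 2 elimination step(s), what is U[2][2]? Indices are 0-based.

Step 1: pivot at (0,0) is 2.
  row1 ← row1 − (3)·row0  ⇒  L[1][0]=3, U row1=(0, -2, -2)
  row2 ← row2 − (-1)·row0  ⇒  L[2][0]=-1, U row2=(0, 2, -1)
Step 2: pivot at (1,1) is -2.
  row2 ← row2 − (-1)·row1  ⇒  L[2][1]=-1, U row2=(0, 0, -3)

U[2][2] = -3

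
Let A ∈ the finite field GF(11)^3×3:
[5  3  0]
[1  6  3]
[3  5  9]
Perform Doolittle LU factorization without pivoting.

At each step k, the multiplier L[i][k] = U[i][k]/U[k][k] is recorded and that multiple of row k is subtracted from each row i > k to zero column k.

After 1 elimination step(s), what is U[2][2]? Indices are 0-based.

[col 0] pivot 5
  R1 -= 9*R0 → (0, 1, 3)  (L[1][0] := 9)
  R2 -= 5*R0 → (0, 1, 9)  (L[2][0] := 5)

U[2][2] = 9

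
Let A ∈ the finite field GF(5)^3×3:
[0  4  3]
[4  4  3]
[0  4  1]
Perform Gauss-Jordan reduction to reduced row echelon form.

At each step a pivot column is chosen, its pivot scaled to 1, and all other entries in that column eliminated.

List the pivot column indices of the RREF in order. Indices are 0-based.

[1] R0 <-> R1
[1] R0 /= 4  ⇒  (1, 1, 2)
[2] R1 /= 4  ⇒  (0, 1, 2)
     R0 -= 1·R1  ⇒  (1, 0, 0)
     R2 -= 4·R1  ⇒  (0, 0, 3)
[3] R2 /= 3  ⇒  (0, 0, 1)
     R1 -= 2·R2  ⇒  (0, 1, 0)

pivot columns: 0, 1, 2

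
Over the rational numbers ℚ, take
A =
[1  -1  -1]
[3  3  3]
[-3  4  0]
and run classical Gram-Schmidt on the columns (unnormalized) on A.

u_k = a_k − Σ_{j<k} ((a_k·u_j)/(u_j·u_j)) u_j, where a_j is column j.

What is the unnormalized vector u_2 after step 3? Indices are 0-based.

Step 1: u_0 = a_0 = (1, 3, -3).
Step 2: u_1 = a_1 − (-4/19)·u_0 = (-15/19, 69/19, 64/19).
Step 3: u_2 = a_2 − (8/19)·u_0 − (111/239)·u_1 = (-252/239, 12/239, -72/239).

u_2 = (-252/239, 12/239, -72/239)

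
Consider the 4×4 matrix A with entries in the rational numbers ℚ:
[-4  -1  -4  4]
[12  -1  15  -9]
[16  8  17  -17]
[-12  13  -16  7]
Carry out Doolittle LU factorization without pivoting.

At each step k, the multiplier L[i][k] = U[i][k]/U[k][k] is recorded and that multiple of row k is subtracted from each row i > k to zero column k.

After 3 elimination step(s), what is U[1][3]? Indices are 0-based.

Step 1: pivot at (0,0) is -4.
  row1 ← row1 − (-3)·row0  ⇒  L[1][0]=-3, U row1=(0, -4, 3, 3)
  row2 ← row2 − (-4)·row0  ⇒  L[2][0]=-4, U row2=(0, 4, 1, -1)
  row3 ← row3 − (3)·row0  ⇒  L[3][0]=3, U row3=(0, 16, -4, -5)
Step 2: pivot at (1,1) is -4.
  row2 ← row2 − (-1)·row1  ⇒  L[2][1]=-1, U row2=(0, 0, 4, 2)
  row3 ← row3 − (-4)·row1  ⇒  L[3][1]=-4, U row3=(0, 0, 8, 7)
Step 3: pivot at (2,2) is 4.
  row3 ← row3 − (2)·row2  ⇒  L[3][2]=2, U row3=(0, 0, 0, 3)

U[1][3] = 3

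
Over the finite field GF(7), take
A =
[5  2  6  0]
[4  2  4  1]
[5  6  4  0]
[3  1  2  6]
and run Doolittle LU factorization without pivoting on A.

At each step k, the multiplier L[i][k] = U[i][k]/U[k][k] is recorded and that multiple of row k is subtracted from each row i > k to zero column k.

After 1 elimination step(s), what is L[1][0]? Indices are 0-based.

k=0: U[0][0]=5
  eliminate (1,0): mult=5, new row 1: (0, 6, 2, 1); set L[1][0]=5
  eliminate (2,0): mult=1, new row 2: (0, 4, 5, 0); set L[2][0]=1
  eliminate (3,0): mult=2, new row 3: (0, 4, 4, 6); set L[3][0]=2

L[1][0] = 5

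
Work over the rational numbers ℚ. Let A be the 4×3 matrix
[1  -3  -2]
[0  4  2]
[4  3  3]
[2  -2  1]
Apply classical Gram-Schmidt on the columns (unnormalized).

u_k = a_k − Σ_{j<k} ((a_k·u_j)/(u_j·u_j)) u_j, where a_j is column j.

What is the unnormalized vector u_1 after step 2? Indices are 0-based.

u_1 = (-68/21, 4, 43/21, -52/21)

Step 1: u_0 = a_0 = (1, 0, 4, 2).
Step 2: u_1 = a_1 − (5/21)·u_0 = (-68/21, 4, 43/21, -52/21).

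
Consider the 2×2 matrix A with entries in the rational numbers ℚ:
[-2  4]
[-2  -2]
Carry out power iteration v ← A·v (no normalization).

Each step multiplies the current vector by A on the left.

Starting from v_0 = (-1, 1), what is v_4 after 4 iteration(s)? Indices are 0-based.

v_0 = (-1, 1).
v_1 = A·v_0 = (6, 0).
v_2 = A·v_1 = (-12, -12).
v_3 = A·v_2 = (-24, 48).
v_4 = A·v_3 = (240, -48).

v_4 = (240, -48)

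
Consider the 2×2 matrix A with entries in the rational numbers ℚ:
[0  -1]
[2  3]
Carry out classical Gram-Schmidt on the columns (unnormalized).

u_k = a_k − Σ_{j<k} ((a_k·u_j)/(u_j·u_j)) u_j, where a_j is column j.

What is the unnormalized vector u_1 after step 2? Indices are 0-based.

u_1 = (-1, 0)

Step 1: u_0 = a_0 = (0, 2).
Step 2: u_1 = a_1 − (3/2)·u_0 = (-1, 0).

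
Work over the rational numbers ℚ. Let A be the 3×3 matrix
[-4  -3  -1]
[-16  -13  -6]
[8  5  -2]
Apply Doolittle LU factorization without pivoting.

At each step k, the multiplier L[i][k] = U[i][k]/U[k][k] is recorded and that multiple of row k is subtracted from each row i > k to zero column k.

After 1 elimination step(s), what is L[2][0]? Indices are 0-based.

Step 1: pivot at (0,0) is -4.
  row1 ← row1 − (4)·row0  ⇒  L[1][0]=4, U row1=(0, -1, -2)
  row2 ← row2 − (-2)·row0  ⇒  L[2][0]=-2, U row2=(0, -1, -4)

L[2][0] = -2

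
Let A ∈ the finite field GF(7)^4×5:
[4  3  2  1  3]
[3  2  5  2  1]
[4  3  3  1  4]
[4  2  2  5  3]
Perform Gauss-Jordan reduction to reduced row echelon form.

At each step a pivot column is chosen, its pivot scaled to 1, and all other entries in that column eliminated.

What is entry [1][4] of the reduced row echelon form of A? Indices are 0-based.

step 1: normalize row 0 (÷4) = (1, 6, 4, 2, 6)
  row 1: subtract 3×row0 = (0, 5, 0, 3, 4)
  row 2: subtract 4×row0 = (0, 0, 1, 0, 1)
  row 3: subtract 4×row0 = (0, 6, 0, 4, 0)
step 2: normalize row 1 (÷5) = (0, 1, 0, 2, 5)
  row 0: subtract 6×row1 = (1, 0, 4, 4, 4)
  row 3: subtract 6×row1 = (0, 0, 0, 6, 5)
step 3: normalize row 2 (÷1) = (0, 0, 1, 0, 1)
  row 0: subtract 4×row2 = (1, 0, 0, 4, 0)
step 4: normalize row 3 (÷6) = (0, 0, 0, 1, 2)
  row 0: subtract 4×row3 = (1, 0, 0, 0, 6)
  row 1: subtract 2×row3 = (0, 1, 0, 0, 1)

M[1][4] = 1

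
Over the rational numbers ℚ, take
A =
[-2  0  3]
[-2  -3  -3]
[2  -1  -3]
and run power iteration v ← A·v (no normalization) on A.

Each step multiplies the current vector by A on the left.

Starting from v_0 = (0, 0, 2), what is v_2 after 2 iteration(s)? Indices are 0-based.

v_0 = (0, 0, 2).
v_1 = A·v_0 = (6, -6, -6).
v_2 = A·v_1 = (-30, 24, 36).

v_2 = (-30, 24, 36)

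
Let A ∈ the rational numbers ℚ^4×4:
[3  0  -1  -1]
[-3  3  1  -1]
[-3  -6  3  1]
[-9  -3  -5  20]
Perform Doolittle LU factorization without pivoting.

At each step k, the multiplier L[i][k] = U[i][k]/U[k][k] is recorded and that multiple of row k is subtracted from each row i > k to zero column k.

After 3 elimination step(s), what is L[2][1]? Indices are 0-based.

L[2][1] = -2

k=0: U[0][0]=3
  eliminate (1,0): mult=-1, new row 1: (0, 3, 0, -2); set L[1][0]=-1
  eliminate (2,0): mult=-1, new row 2: (0, -6, 2, 0); set L[2][0]=-1
  eliminate (3,0): mult=-3, new row 3: (0, -3, -8, 17); set L[3][0]=-3
k=1: U[1][1]=3
  eliminate (2,1): mult=-2, new row 2: (0, 0, 2, -4); set L[2][1]=-2
  eliminate (3,1): mult=-1, new row 3: (0, 0, -8, 15); set L[3][1]=-1
k=2: U[2][2]=2
  eliminate (3,2): mult=-4, new row 3: (0, 0, 0, -1); set L[3][2]=-4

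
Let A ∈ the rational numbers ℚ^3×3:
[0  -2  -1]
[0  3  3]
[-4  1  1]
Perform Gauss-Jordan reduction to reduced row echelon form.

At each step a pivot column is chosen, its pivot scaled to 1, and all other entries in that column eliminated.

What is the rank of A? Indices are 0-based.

rank = 3

pivot(0,0): swap R0↔R2
pivot(0,0)=-4: scale R0 → (1, -1/4, -1/4)
pivot(1,1)=3: scale R1 → (0, 1, 1)
  clear (0,1): R0 −= (-1/4)R1 → (1, 0, 0)
  clear (2,1): R2 −= (-2)R1 → (0, 0, 1)
pivot(2,2)=1: scale R2 → (0, 0, 1)
  clear (1,2): R1 −= (1)R2 → (0, 1, 0)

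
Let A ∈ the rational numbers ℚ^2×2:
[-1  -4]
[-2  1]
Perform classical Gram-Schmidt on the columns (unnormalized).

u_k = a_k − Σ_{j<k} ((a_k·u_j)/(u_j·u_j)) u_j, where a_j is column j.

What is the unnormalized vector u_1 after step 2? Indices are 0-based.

Step 1: u_0 = a_0 = (-1, -2).
Step 2: u_1 = a_1 − (2/5)·u_0 = (-18/5, 9/5).

u_1 = (-18/5, 9/5)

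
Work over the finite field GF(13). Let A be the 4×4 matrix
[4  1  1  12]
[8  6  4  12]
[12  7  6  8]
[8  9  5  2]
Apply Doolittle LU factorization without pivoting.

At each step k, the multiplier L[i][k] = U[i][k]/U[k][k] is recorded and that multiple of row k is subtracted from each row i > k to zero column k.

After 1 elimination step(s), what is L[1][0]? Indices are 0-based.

Step 1: pivot at (0,0) is 4.
  row1 ← row1 − (2)·row0  ⇒  L[1][0]=2, U row1=(0, 4, 2, 1)
  row2 ← row2 − (3)·row0  ⇒  L[2][0]=3, U row2=(0, 4, 3, 11)
  row3 ← row3 − (2)·row0  ⇒  L[3][0]=2, U row3=(0, 7, 3, 4)

L[1][0] = 2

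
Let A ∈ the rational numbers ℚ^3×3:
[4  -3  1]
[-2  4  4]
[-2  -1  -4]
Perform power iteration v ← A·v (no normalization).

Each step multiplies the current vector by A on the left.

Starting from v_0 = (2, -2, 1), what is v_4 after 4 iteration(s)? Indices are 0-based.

v_0 = (2, -2, 1).
v_1 = A·v_0 = (15, -8, -6).
v_2 = A·v_1 = (78, -86, 2).
v_3 = A·v_2 = (572, -492, -78).
v_4 = A·v_3 = (3686, -3424, -340).

v_4 = (3686, -3424, -340)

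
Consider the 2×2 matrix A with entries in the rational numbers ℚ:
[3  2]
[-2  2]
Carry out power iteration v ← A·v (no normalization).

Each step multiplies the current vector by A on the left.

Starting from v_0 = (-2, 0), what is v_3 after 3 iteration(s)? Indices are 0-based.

v_3 = (10, 60)

v_0 = (-2, 0).
v_1 = A·v_0 = (-6, 4).
v_2 = A·v_1 = (-10, 20).
v_3 = A·v_2 = (10, 60).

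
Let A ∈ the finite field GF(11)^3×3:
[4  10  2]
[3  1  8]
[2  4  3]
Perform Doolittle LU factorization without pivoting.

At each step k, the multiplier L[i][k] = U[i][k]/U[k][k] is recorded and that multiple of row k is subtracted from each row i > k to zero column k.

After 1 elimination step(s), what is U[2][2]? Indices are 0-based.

k=0: U[0][0]=4
  eliminate (1,0): mult=9, new row 1: (0, 10, 1); set L[1][0]=9
  eliminate (2,0): mult=6, new row 2: (0, 10, 2); set L[2][0]=6

U[2][2] = 2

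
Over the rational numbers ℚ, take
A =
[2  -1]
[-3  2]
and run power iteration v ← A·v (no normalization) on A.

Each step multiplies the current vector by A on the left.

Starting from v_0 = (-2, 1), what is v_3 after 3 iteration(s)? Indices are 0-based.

v_3 = (-67, 116)

v_0 = (-2, 1).
v_1 = A·v_0 = (-5, 8).
v_2 = A·v_1 = (-18, 31).
v_3 = A·v_2 = (-67, 116).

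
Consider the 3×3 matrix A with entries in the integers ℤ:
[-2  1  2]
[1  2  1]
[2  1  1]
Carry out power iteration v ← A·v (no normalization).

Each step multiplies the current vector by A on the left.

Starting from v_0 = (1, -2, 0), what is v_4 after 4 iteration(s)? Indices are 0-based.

v_0 = (1, -2, 0).
v_1 = A·v_0 = (-4, -3, 0).
v_2 = A·v_1 = (5, -10, -11).
v_3 = A·v_2 = (-42, -26, -11).
v_4 = A·v_3 = (36, -105, -121).

v_4 = (36, -105, -121)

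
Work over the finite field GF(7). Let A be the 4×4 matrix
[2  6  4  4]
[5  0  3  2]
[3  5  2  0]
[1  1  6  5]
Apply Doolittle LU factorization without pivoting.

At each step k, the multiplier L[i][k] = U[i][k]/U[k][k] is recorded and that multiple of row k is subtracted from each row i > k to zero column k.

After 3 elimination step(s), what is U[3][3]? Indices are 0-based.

[col 0] pivot 2
  R1 -= 6*R0 → (0, 6, 0, 6)  (L[1][0] := 6)
  R2 -= 5*R0 → (0, 3, 3, 1)  (L[2][0] := 5)
  R3 -= 4*R0 → (0, 5, 4, 3)  (L[3][0] := 4)
[col 1] pivot 6
  R2 -= 4*R1 → (0, 0, 3, 5)  (L[2][1] := 4)
  R3 -= 2*R1 → (0, 0, 4, 5)  (L[3][1] := 2)
[col 2] pivot 3
  R3 -= 6*R2 → (0, 0, 0, 3)  (L[3][2] := 6)

U[3][3] = 3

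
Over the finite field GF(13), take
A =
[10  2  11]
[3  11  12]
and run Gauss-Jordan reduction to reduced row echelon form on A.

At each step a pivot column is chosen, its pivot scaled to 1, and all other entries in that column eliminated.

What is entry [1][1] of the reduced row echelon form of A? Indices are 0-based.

M[1][1] = 0

pivot(0,0)=10: scale R0 → (1, 8, 5)
  clear (1,0): R1 −= (3)R0 → (0, 0, 10)
col 1: no nonzero at/below row 1; advance.
pivot(1,2)=10: scale R1 → (0, 0, 1)
  clear (0,2): R0 −= (5)R1 → (1, 8, 0)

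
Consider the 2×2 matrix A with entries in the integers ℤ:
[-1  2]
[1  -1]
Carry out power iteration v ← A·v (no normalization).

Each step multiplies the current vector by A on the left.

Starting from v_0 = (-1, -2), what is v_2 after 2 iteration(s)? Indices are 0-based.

v_0 = (-1, -2).
v_1 = A·v_0 = (-3, 1).
v_2 = A·v_1 = (5, -4).

v_2 = (5, -4)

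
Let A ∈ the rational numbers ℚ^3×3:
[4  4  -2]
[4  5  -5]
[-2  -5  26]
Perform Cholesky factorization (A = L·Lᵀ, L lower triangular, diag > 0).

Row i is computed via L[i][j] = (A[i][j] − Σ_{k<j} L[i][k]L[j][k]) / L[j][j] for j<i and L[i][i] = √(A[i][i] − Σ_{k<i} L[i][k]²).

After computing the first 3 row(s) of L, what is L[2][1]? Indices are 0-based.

L[2][1] = -3

Step 1: L[0][0] = √(4) = 2.
  L[1][0] = (4) / L[0][0] = 2.
Step 2: L[1][1] = √(1) = 1.
  L[2][0] = (-2) / L[0][0] = -1.
  L[2][1] = (-3) / L[1][1] = -3.
Step 3: L[2][2] = √(16) = 4.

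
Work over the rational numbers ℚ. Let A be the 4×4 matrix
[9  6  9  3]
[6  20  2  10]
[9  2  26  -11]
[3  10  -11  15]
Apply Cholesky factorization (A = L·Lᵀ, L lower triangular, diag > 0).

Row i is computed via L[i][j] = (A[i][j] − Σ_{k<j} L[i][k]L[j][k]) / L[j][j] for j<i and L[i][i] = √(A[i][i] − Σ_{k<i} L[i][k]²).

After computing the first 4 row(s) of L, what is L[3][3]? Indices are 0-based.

Step 1: L[0][0] = √(9) = 3.
  L[1][0] = (6) / L[0][0] = 2.
Step 2: L[1][1] = √(16) = 4.
  L[2][0] = (9) / L[0][0] = 3.
  L[2][1] = (-4) / L[1][1] = -1.
Step 3: L[2][2] = √(16) = 4.
  L[3][0] = (3) / L[0][0] = 1.
  L[3][1] = (8) / L[1][1] = 2.
  L[3][2] = (-12) / L[2][2] = -3.
Step 4: L[3][3] = √(1) = 1.

L[3][3] = 1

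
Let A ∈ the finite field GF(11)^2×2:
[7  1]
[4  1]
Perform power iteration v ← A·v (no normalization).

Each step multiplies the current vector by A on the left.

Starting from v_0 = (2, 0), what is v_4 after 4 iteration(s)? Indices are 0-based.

v_0 = (2, 0).
v_1 = A·v_0 = (3, 8).
v_2 = A·v_1 = (7, 9).
v_3 = A·v_2 = (3, 4).
v_4 = A·v_3 = (3, 5).

v_4 = (3, 5)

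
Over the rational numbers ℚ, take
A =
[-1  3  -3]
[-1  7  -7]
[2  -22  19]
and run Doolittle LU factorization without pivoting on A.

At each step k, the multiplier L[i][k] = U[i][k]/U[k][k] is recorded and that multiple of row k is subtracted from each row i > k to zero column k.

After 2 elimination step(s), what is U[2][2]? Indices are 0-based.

Step 1: pivot at (0,0) is -1.
  row1 ← row1 − (1)·row0  ⇒  L[1][0]=1, U row1=(0, 4, -4)
  row2 ← row2 − (-2)·row0  ⇒  L[2][0]=-2, U row2=(0, -16, 13)
Step 2: pivot at (1,1) is 4.
  row2 ← row2 − (-4)·row1  ⇒  L[2][1]=-4, U row2=(0, 0, -3)

U[2][2] = -3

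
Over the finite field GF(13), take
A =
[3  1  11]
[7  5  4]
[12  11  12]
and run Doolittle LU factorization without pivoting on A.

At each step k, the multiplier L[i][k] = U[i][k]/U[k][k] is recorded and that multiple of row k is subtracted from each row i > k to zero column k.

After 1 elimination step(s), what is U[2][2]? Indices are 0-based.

k=0: U[0][0]=3
  eliminate (1,0): mult=11, new row 1: (0, 7, 0); set L[1][0]=11
  eliminate (2,0): mult=4, new row 2: (0, 7, 7); set L[2][0]=4

U[2][2] = 7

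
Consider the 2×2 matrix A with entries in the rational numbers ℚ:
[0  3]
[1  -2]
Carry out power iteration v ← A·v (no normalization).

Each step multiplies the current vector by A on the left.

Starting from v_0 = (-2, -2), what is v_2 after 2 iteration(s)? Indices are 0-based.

v_2 = (6, -10)

v_0 = (-2, -2).
v_1 = A·v_0 = (-6, 2).
v_2 = A·v_1 = (6, -10).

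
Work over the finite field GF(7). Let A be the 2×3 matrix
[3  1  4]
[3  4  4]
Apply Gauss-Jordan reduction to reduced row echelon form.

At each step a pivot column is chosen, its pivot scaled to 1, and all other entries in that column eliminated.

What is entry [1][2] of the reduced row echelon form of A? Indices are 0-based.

M[1][2] = 0

pivot(0,0)=3: scale R0 → (1, 5, 6)
  clear (1,0): R1 −= (3)R0 → (0, 3, 0)
pivot(1,1)=3: scale R1 → (0, 1, 0)
  clear (0,1): R0 −= (5)R1 → (1, 0, 6)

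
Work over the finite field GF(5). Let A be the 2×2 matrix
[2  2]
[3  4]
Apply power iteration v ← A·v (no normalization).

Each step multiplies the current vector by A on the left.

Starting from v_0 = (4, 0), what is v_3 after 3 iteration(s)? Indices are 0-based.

v_3 = (4, 3)

v_0 = (4, 0).
v_1 = A·v_0 = (3, 2).
v_2 = A·v_1 = (0, 2).
v_3 = A·v_2 = (4, 3).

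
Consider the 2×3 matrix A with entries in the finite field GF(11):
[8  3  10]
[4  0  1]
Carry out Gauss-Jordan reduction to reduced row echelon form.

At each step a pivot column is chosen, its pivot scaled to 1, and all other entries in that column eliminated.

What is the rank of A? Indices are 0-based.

rank = 2

pivot(0,0)=8: scale R0 → (1, 10, 4)
  clear (1,0): R1 −= (4)R0 → (0, 4, 7)
pivot(1,1)=4: scale R1 → (0, 1, 10)
  clear (0,1): R0 −= (10)R1 → (1, 0, 3)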